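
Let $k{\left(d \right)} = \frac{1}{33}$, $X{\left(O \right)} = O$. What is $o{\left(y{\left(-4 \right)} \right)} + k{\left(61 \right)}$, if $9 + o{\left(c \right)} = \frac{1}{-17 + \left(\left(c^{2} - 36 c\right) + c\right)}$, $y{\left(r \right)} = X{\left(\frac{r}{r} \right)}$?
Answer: $- \frac{1681}{187} \approx -8.9893$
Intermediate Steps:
$y{\left(r \right)} = 1$ ($y{\left(r \right)} = \frac{r}{r} = 1$)
$k{\left(d \right)} = \frac{1}{33}$
$o{\left(c \right)} = -9 + \frac{1}{-17 + c^{2} - 35 c}$ ($o{\left(c \right)} = -9 + \frac{1}{-17 + \left(\left(c^{2} - 36 c\right) + c\right)} = -9 + \frac{1}{-17 + \left(c^{2} - 35 c\right)} = -9 + \frac{1}{-17 + c^{2} - 35 c}$)
$o{\left(y{\left(-4 \right)} \right)} + k{\left(61 \right)} = \frac{-154 - 315 + 9 \cdot 1^{2}}{17 - 1^{2} + 35 \cdot 1} + \frac{1}{33} = \frac{-154 - 315 + 9 \cdot 1}{17 - 1 + 35} + \frac{1}{33} = \frac{-154 - 315 + 9}{17 - 1 + 35} + \frac{1}{33} = \frac{1}{51} \left(-460\right) + \frac{1}{33} = - \frac{460}{51} + \frac{1}{33} = - \frac{1681}{187}$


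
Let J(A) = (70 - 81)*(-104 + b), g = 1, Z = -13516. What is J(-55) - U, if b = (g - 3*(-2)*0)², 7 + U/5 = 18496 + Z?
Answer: -23732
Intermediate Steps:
U = 24865 (U = -35 + 5*(18496 - 13516) = -35 + 5*4980 = -35 + 24900 = 24865)
b = 1 (b = (1 - 3*(-2)*0)² = (1 + 6*0)² = (1 + 0)² = 1² = 1)
J(A) = 1133 (J(A) = (70 - 81)*(-104 + 1) = -11*(-103) = 1133)
J(-55) - U = 1133 - 1*24865 = 1133 - 24865 = -23732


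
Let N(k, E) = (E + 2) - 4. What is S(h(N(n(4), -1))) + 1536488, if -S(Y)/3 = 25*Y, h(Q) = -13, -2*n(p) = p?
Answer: 1537463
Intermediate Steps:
n(p) = -p/2
N(k, E) = -2 + E (N(k, E) = (2 + E) - 4 = -2 + E)
S(Y) = -75*Y
S(h(N(n(4), -1))) + 1536488 = -75*(-13) + 1536488 = 975 + 1536488 = 1537463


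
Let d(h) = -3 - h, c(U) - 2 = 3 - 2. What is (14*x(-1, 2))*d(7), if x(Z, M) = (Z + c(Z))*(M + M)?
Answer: -1120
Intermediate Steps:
c(U) = 3 (c(U) = 2 + (3 - 2) = 2 + 1 = 3)
x(Z, M) = 2*M*(3 + Z) (x(Z, M) = (Z + 3)*(M + M) = (3 + Z)*(2*M) = 2*M*(3 + Z))
(14*x(-1, 2))*d(7) = (14*(2*2*(3 - 1)))*(-3 - 1*7) = (14*(2*2*2))*(-3 - 7) = (14*8)*(-10) = 112*(-10) = -1120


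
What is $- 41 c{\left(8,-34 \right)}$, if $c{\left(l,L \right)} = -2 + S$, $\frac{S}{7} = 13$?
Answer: $-3649$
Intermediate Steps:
$S = 91$ ($S = 7 \cdot 13 = 91$)
$c{\left(l,L \right)} = 89$ ($c{\left(l,L \right)} = -2 + 91 = 89$)
$- 41 c{\left(8,-34 \right)} = \left(-41\right) 89 = -3649$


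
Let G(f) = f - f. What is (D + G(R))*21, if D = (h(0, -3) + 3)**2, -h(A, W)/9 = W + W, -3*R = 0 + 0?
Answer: 68229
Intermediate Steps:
R = 0 (R = -(0 + 0)/3 = -1/3*0 = 0)
h(A, W) = -18*W (h(A, W) = -9*(W + W) = -18*W)
G(f) = 0
D = 3249 (D = (-18*(-3) + 3)**2 = (54 + 3)**2 = 57**2 = 3249)
(D + G(R))*21 = (3249 + 0)*21 = 3249*21 = 68229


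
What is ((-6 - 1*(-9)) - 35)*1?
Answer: -32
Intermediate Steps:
((-6 - 1*(-9)) - 35)*1 = ((-6 + 9) - 35)*1 = (3 - 35)*1 = -32*1 = -32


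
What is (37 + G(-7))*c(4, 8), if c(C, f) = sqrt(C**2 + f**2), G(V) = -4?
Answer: 132*sqrt(5) ≈ 295.16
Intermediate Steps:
(37 + G(-7))*c(4, 8) = (37 - 4)*sqrt(4**2 + 8**2) = 33*sqrt(16 + 64) = 33*sqrt(80) = 33*(4*sqrt(5)) = 132*sqrt(5)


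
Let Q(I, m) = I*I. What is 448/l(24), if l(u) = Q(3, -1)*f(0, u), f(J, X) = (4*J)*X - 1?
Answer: -448/9 ≈ -49.778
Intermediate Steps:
f(J, X) = -1 + 4*J*X (f(J, X) = 4*J*X - 1 = -1 + 4*J*X)
Q(I, m) = I²
l(u) = -9 (l(u) = 3²*(-1 + 4*0*u) = 9*(-1 + 0) = 9*(-1) = -9)
448/l(24) = 448/(-9) = 448*(-⅑) = -448/9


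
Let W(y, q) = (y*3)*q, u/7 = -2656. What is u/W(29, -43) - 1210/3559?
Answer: 61642318/13314219 ≈ 4.6298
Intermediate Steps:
u = -18592 (u = 7*(-2656) = -18592)
W(y, q) = 3*q*y (W(y, q) = (3*y)*q = 3*q*y)
u/W(29, -43) - 1210/3559 = -18592/(3*(-43)*29) - 1210/3559 = -18592/(-3741) - 1210*1/3559 = -18592*(-1/3741) - 1210/3559 = 18592/3741 - 1210/3559 = 61642318/13314219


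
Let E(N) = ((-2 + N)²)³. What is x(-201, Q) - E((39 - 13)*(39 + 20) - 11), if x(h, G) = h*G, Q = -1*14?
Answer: -12381557655576422307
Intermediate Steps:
Q = -14
x(h, G) = G*h
E(N) = (-2 + N)⁶
x(-201, Q) - E((39 - 13)*(39 + 20) - 11) = -14*(-201) - (-2 + ((39 - 13)*(39 + 20) - 11))⁶ = 2814 - (-2 + (26*59 - 11))⁶ = 2814 - (-2 + (1534 - 11))⁶ = 2814 - (-2 + 1523)⁶ = 2814 - 1*1521⁶ = 2814 - 1*12381557655576425121 = 2814 - 12381557655576425121 = -12381557655576422307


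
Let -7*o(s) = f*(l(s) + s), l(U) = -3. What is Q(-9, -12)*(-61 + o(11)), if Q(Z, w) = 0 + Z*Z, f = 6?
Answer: -38475/7 ≈ -5496.4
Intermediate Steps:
Q(Z, w) = Z² (Q(Z, w) = 0 + Z² = Z²)
o(s) = 18/7 - 6*s/7 (o(s) = -6*(-3 + s)/7 = -(-18 + 6*s)/7 = 18/7 - 6*s/7)
Q(-9, -12)*(-61 + o(11)) = (-9)²*(-61 + (18/7 - 6/7*11)) = 81*(-61 + (18/7 - 66/7)) = 81*(-61 - 48/7) = 81*(-475/7) = -38475/7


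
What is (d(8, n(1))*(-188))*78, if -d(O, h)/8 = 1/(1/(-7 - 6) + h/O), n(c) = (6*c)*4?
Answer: 762528/19 ≈ 40133.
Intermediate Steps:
n(c) = 24*c
d(O, h) = -8/(-1/13 + h/O) (d(O, h) = -8/(1/(-7 - 6) + h/O) = -8/(1/(-13) + h/O) = -8/(-1/13 + h/O))
(d(8, n(1))*(-188))*78 = ((104*8/(8 - 312))*(-188))*78 = ((104*8/(-304))*(-188))*78 = ((104*8*(-1/304))*(-188))*78 = -52/19*(-188)*78 = (9776/19)*78 = 762528/19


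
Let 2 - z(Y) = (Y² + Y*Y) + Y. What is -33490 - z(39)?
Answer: -30411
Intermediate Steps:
z(Y) = 2 - Y - 2*Y² (z(Y) = 2 - ((Y² + Y*Y) + Y) = 2 - ((Y² + Y²) + Y) = 2 - (2*Y² + Y) = 2 - (Y + 2*Y²) = 2 + (-Y - 2*Y²) = 2 - Y - 2*Y²)
-33490 - z(39) = -33490 - (2 - 1*39 - 2*39²) = -33490 - (2 - 39 - 2*1521) = -33490 - (2 - 39 - 3042) = -33490 - 1*(-3079) = -33490 + 3079 = -30411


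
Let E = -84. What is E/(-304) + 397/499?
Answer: 40651/37924 ≈ 1.0719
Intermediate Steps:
E/(-304) + 397/499 = -84/(-304) + 397/499 = -84*(-1/304) + 397*(1/499) = 21/76 + 397/499 = 40651/37924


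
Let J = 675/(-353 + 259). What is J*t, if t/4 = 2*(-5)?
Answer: 13500/47 ≈ 287.23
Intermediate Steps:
t = -40 (t = 4*(2*(-5)) = 4*(-10) = -40)
J = -675/94 (J = 675/(-94) = 675*(-1/94) = -675/94 ≈ -7.1808)
J*t = -675/94*(-40) = 13500/47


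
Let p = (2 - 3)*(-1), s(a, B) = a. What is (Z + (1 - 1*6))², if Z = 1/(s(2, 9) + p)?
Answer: 196/9 ≈ 21.778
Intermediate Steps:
p = 1 (p = -1*(-1) = 1)
Z = ⅓ (Z = 1/(2 + 1) = 1/3 = ⅓ ≈ 0.33333)
(Z + (1 - 1*6))² = (⅓ + (1 - 1*6))² = (⅓ + (1 - 6))² = (⅓ - 5)² = (-14/3)² = 196/9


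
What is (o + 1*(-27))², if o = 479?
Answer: 204304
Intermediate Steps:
(o + 1*(-27))² = (479 + 1*(-27))² = (479 - 27)² = 452² = 204304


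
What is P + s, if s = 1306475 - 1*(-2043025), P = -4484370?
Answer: -1134870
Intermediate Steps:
s = 3349500 (s = 1306475 + 2043025 = 3349500)
P + s = -4484370 + 3349500 = -1134870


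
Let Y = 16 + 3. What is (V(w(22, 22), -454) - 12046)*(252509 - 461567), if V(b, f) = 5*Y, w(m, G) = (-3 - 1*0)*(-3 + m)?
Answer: 2498452158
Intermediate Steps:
w(m, G) = 9 - 3*m (w(m, G) = (-3 + 0)*(-3 + m) = -3*(-3 + m) = 9 - 3*m)
Y = 19
V(b, f) = 95 (V(b, f) = 5*19 = 95)
(V(w(22, 22), -454) - 12046)*(252509 - 461567) = (95 - 12046)*(252509 - 461567) = -11951*(-209058) = 2498452158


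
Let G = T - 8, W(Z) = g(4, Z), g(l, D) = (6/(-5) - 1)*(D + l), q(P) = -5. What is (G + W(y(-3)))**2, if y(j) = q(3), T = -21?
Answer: 17956/25 ≈ 718.24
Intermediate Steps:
y(j) = -5
g(l, D) = -11*D/5 - 11*l/5 (g(l, D) = (6*(-1/5) - 1)*(D + l) = (-6/5 - 1)*(D + l) = -11*(D + l)/5 = -11*D/5 - 11*l/5)
W(Z) = -44/5 - 11*Z/5 (W(Z) = -11*Z/5 - 11/5*4 = -11*Z/5 - 44/5 = -44/5 - 11*Z/5)
G = -29 (G = -21 - 8 = -29)
(G + W(y(-3)))**2 = (-29 + (-44/5 - 11/5*(-5)))**2 = (-29 + (-44/5 + 11))**2 = (-29 + 11/5)**2 = (-134/5)**2 = 17956/25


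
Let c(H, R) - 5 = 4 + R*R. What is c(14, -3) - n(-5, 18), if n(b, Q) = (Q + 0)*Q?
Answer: -306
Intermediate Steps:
n(b, Q) = Q² (n(b, Q) = Q*Q = Q²)
c(H, R) = 9 + R² (c(H, R) = 5 + (4 + R*R) = 5 + (4 + R²) = 9 + R²)
c(14, -3) - n(-5, 18) = (9 + (-3)²) - 1*18² = (9 + 9) - 1*324 = 18 - 324 = -306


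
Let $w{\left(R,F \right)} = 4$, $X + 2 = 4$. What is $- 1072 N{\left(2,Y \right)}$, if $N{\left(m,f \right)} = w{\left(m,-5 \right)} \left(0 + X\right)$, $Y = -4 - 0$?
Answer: $-8576$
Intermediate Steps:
$X = 2$ ($X = -2 + 4 = 2$)
$Y = -4$ ($Y = -4 + 0 = -4$)
$N{\left(m,f \right)} = 8$ ($N{\left(m,f \right)} = 4 \left(0 + 2\right) = 4 \cdot 2 = 8$)
$- 1072 N{\left(2,Y \right)} = \left(-1072\right) 8 = -8576$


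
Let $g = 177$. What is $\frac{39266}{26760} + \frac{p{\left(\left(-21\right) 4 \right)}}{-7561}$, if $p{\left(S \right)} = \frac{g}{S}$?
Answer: $\frac{519656573}{354081630} \approx 1.4676$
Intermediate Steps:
$p{\left(S \right)} = \frac{177}{S}$
$\frac{39266}{26760} + \frac{p{\left(\left(-21\right) 4 \right)}}{-7561} = \frac{39266}{26760} + \frac{177 \frac{1}{\left(-21\right) 4}}{-7561} = 39266 \cdot \frac{1}{26760} + \frac{177}{-84} \left(- \frac{1}{7561}\right) = \frac{19633}{13380} + 177 \left(- \frac{1}{84}\right) \left(- \frac{1}{7561}\right) = \frac{19633}{13380} - - \frac{59}{211708} = \frac{19633}{13380} + \frac{59}{211708} = \frac{519656573}{354081630}$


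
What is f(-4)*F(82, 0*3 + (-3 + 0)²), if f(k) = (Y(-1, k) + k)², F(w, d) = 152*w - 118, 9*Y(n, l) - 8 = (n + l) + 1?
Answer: 12642304/81 ≈ 1.5608e+5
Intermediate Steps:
Y(n, l) = 1 + l/9 + n/9 (Y(n, l) = 8/9 + ((n + l) + 1)/9 = 8/9 + ((l + n) + 1)/9 = 8/9 + (1 + l + n)/9 = 8/9 + (⅑ + l/9 + n/9) = 1 + l/9 + n/9)
F(w, d) = -118 + 152*w
f(k) = (8/9 + 10*k/9)² (f(k) = ((1 + k/9 + (⅑)*(-1)) + k)² = ((1 + k/9 - ⅑) + k)² = ((8/9 + k/9) + k)² = (8/9 + 10*k/9)²)
f(-4)*F(82, 0*3 + (-3 + 0)²) = (4*(4 + 5*(-4))²/81)*(-118 + 152*82) = (4*(4 - 20)²/81)*(-118 + 12464) = ((4/81)*(-16)²)*12346 = ((4/81)*256)*12346 = (1024/81)*12346 = 12642304/81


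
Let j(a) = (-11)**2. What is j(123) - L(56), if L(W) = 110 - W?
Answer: 67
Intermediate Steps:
j(a) = 121
j(123) - L(56) = 121 - (110 - 1*56) = 121 - (110 - 56) = 121 - 1*54 = 121 - 54 = 67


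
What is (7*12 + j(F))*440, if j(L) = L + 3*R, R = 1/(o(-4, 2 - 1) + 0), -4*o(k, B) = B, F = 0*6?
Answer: 31680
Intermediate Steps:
F = 0
o(k, B) = -B/4
R = -4 (R = 1/(-(2 - 1)/4 + 0) = 1/(-1/4*1 + 0) = 1/(-1/4 + 0) = 1/(-1/4) = -4)
j(L) = -12 + L (j(L) = L + 3*(-4) = L - 12 = -12 + L)
(7*12 + j(F))*440 = (7*12 + (-12 + 0))*440 = (84 - 12)*440 = 72*440 = 31680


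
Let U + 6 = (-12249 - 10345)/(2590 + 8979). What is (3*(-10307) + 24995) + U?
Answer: -68649902/11569 ≈ -5934.0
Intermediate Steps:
U = -92008/11569 (U = -6 + (-12249 - 10345)/(2590 + 8979) = -6 - 22594/11569 = -92008/11569 ≈ -7.9530)
(3*(-10307) + 24995) + U = (3*(-10307) + 24995) - 92008/11569 = (-30921 + 24995) - 92008/11569 = -5926 - 92008/11569 = -68649902/11569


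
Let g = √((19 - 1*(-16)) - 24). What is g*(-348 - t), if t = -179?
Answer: -169*√11 ≈ -560.51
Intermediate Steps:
g = √11 (g = √((19 + 16) - 24) = √(35 - 24) = √11 ≈ 3.3166)
g*(-348 - t) = √11*(-348 - 1*(-179)) = √11*(-348 + 179) = √11*(-169) = -169*√11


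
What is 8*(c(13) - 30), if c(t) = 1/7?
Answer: -1672/7 ≈ -238.86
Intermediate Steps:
c(t) = ⅐
8*(c(13) - 30) = 8*(⅐ - 30) = 8*(-209/7) = -1672/7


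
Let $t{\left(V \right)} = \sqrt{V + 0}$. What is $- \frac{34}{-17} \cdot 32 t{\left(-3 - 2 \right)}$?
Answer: $64 i \sqrt{5} \approx 143.11 i$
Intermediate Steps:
$t{\left(V \right)} = \sqrt{V}$
$- \frac{34}{-17} \cdot 32 t{\left(-3 - 2 \right)} = - \frac{34}{-17} \cdot 32 \sqrt{-3 - 2} = \left(-34\right) \left(- \frac{1}{17}\right) 32 \sqrt{-3 - 2} = 2 \cdot 32 \sqrt{-5} = 64 i \sqrt{5}$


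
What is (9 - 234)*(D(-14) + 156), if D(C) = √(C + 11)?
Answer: -35100 - 225*I*√3 ≈ -35100.0 - 389.71*I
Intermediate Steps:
D(C) = √(11 + C)
(9 - 234)*(D(-14) + 156) = (9 - 234)*(√(11 - 14) + 156) = -225*(√(-3) + 156) = -225*(I*√3 + 156) = -225*(156 + I*√3) = -35100 - 225*I*√3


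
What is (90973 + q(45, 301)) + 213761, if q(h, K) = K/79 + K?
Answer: 24098066/79 ≈ 3.0504e+5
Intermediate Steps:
q(h, K) = 80*K/79 (q(h, K) = K/79 + K = 80*K/79)
(90973 + q(45, 301)) + 213761 = (90973 + (80/79)*301) + 213761 = (90973 + 24080/79) + 213761 = 7210947/79 + 213761 = 24098066/79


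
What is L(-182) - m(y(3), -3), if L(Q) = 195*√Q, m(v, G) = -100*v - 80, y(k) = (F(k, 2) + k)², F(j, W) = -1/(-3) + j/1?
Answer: 36820/9 + 195*I*√182 ≈ 4091.1 + 2630.7*I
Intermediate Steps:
F(j, W) = ⅓ + j (F(j, W) = -1*(-⅓) + j*1 = ⅓ + j)
y(k) = (⅓ + 2*k)² (y(k) = ((⅓ + k) + k)² = (⅓ + 2*k)²)
m(v, G) = -80 - 100*v
L(-182) - m(y(3), -3) = 195*√(-182) - (-80 - 100*(1 + 6*3)²/9) = 195*(I*√182) - (-80 - 100*(1 + 18)²/9) = 195*I*√182 - (-80 - 100*19²/9) = 195*I*√182 - (-80 - 100*361/9) = 195*I*√182 - (-80 - 36100/9) = 195*I*√182 - 1*(-36820/9) = 195*I*√182 + 36820/9 = 36820/9 + 195*I*√182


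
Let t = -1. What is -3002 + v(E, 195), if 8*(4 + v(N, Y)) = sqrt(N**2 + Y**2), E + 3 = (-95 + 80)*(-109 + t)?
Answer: -3006 + 3*sqrt(305626)/8 ≈ -2798.7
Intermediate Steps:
E = 1647 (E = -3 + (-95 + 80)*(-109 - 1) = -3 - 15*(-110) = -3 + 1650 = 1647)
v(N, Y) = -4 + sqrt(N**2 + Y**2)/8
-3002 + v(E, 195) = -3002 + (-4 + sqrt(1647**2 + 195**2)/8) = -3002 + (-4 + sqrt(2712609 + 38025)/8) = -3002 + (-4 + sqrt(2750634)/8) = -3002 + (-4 + (3*sqrt(305626))/8) = -3002 + (-4 + 3*sqrt(305626)/8) = -3006 + 3*sqrt(305626)/8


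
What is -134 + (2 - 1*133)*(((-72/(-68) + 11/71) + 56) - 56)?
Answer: -353653/1207 ≈ -293.00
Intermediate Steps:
-134 + (2 - 1*133)*(((-72/(-68) + 11/71) + 56) - 56) = -134 + (2 - 133)*(((-72*(-1/68) + 11*(1/71)) + 56) - 56) = -134 - 131*(((18/17 + 11/71) + 56) - 56) = -134 - 131*((1465/1207 + 56) - 56) = -134 - 131*(69057/1207 - 56) = -134 - 131*1465/1207 = -134 - 191915/1207 = -353653/1207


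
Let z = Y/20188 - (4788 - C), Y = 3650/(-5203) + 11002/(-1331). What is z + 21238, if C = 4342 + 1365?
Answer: 6400159020998/288854951 ≈ 22157.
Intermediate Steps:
Y = -513236/57233 (Y = 3650*(-1/5203) + 11002*(-1/1331) = -3650/5203 - 11002/1331 = -513236/57233 ≈ -8.9675)
C = 5707
z = 265457571660/288854951 (z = -513236/57233/20188 - (4788 - 1*5707) = -513236/57233*1/20188 - (4788 - 5707) = -128309/288854951 - 1*(-919) = -128309/288854951 + 919 = 265457571660/288854951 ≈ 919.00)
z + 21238 = 265457571660/288854951 + 21238 = 6400159020998/288854951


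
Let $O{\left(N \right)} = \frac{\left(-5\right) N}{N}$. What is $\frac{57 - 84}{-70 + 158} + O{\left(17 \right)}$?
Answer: $- \frac{467}{88} \approx -5.3068$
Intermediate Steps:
$O{\left(N \right)} = -5$
$\frac{57 - 84}{-70 + 158} + O{\left(17 \right)} = \frac{57 - 84}{-70 + 158} - 5 = - \frac{27}{88} - 5 = - \frac{467}{88}$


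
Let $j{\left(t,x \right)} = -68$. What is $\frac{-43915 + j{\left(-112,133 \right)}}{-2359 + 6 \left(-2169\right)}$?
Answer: $\frac{43983}{15373} \approx 2.8611$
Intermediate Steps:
$\frac{-43915 + j{\left(-112,133 \right)}}{-2359 + 6 \left(-2169\right)} = \frac{-43915 - 68}{-2359 + 6 \left(-2169\right)} = - \frac{43983}{-2359 - 13014} = - \frac{43983}{-15373} = \left(-43983\right) \left(- \frac{1}{15373}\right) = \frac{43983}{15373}$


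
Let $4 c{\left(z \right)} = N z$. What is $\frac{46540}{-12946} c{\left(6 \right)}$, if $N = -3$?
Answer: $\frac{104715}{6473} \approx 16.177$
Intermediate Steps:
$c{\left(z \right)} = - \frac{3 z}{4}$ ($c{\left(z \right)} = \frac{\left(-3\right) z}{4} = - \frac{3 z}{4}$)
$\frac{46540}{-12946} c{\left(6 \right)} = \frac{46540}{-12946} \left(\left(- \frac{3}{4}\right) 6\right) = 46540 \left(- \frac{1}{12946}\right) \left(- \frac{9}{2}\right) = \left(- \frac{23270}{6473}\right) \left(- \frac{9}{2}\right) = \frac{104715}{6473}$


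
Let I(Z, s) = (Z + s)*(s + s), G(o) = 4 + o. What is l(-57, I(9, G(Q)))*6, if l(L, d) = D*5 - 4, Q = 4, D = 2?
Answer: 36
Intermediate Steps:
I(Z, s) = 2*s*(Z + s) (I(Z, s) = (Z + s)*(2*s) = 2*s*(Z + s))
l(L, d) = 6 (l(L, d) = 2*5 - 4 = 10 - 4 = 6)
l(-57, I(9, G(Q)))*6 = 6*6 = 36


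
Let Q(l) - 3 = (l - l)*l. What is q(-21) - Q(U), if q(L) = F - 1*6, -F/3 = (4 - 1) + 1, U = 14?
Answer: -21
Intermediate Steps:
F = -12 (F = -3*((4 - 1) + 1) = -3*(3 + 1) = -3*4 = -12)
Q(l) = 3 (Q(l) = 3 + (l - l)*l = 3 + 0*l = 3 + 0 = 3)
q(L) = -18 (q(L) = -12 - 1*6 = -12 - 6 = -18)
q(-21) - Q(U) = -18 - 1*3 = -18 - 3 = -21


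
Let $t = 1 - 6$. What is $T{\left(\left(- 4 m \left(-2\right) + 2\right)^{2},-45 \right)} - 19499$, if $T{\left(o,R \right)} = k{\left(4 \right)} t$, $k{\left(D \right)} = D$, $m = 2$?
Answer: $-19519$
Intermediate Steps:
$t = -5$
$T{\left(o,R \right)} = -20$ ($T{\left(o,R \right)} = 4 \left(-5\right) = -20$)
$T{\left(\left(- 4 m \left(-2\right) + 2\right)^{2},-45 \right)} - 19499 = -20 - 19499 = -19519$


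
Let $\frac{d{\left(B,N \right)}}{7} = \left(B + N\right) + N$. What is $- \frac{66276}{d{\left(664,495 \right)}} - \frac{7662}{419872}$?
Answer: $- \frac{997005261}{173617072} \approx -5.7426$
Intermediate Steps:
$d{\left(B,N \right)} = 7 B + 14 N$ ($d{\left(B,N \right)} = 7 \left(\left(B + N\right) + N\right) = 7 \left(B + 2 N\right) = 7 B + 14 N$)
$- \frac{66276}{d{\left(664,495 \right)}} - \frac{7662}{419872} = - \frac{66276}{7 \cdot 664 + 14 \cdot 495} - \frac{7662}{419872} = - \frac{66276}{4648 + 6930} - \frac{3831}{209936} = - \frac{66276}{11578} - \frac{3831}{209936} = \left(-66276\right) \frac{1}{11578} - \frac{3831}{209936} = - \frac{4734}{827} - \frac{3831}{209936} = - \frac{997005261}{173617072}$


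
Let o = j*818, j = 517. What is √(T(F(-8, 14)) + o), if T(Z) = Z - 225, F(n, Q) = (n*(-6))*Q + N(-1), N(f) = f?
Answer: 2*√105838 ≈ 650.66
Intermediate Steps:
F(n, Q) = -1 - 6*Q*n (F(n, Q) = (n*(-6))*Q - 1 = (-6*n)*Q - 1 = -6*Q*n - 1 = -1 - 6*Q*n)
o = 422906 (o = 517*818 = 422906)
T(Z) = -225 + Z
√(T(F(-8, 14)) + o) = √((-225 + (-1 - 6*14*(-8))) + 422906) = √((-225 + (-1 + 672)) + 422906) = √((-225 + 671) + 422906) = √(446 + 422906) = √423352 = 2*√105838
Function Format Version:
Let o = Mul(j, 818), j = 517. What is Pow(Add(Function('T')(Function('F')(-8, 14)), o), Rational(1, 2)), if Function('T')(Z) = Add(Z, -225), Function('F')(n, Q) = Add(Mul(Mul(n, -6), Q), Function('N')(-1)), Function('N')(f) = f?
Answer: Mul(2, Pow(105838, Rational(1, 2))) ≈ 650.66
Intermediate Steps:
Function('F')(n, Q) = Add(-1, Mul(-6, Q, n)) (Function('F')(n, Q) = Add(Mul(Mul(n, -6), Q), -1) = Add(Mul(Mul(-6, n), Q), -1) = Add(Mul(-6, Q, n), -1) = Add(-1, Mul(-6, Q, n)))
o = 422906 (o = Mul(517, 818) = 422906)
Function('T')(Z) = Add(-225, Z)
Pow(Add(Function('T')(Function('F')(-8, 14)), o), Rational(1, 2)) = Pow(Add(Add(-225, Add(-1, Mul(-6, 14, -8))), 422906), Rational(1, 2)) = Pow(Add(Add(-225, Add(-1, 672)), 422906), Rational(1, 2)) = Pow(Add(Add(-225, 671), 422906), Rational(1, 2)) = Pow(Add(446, 422906), Rational(1, 2)) = Pow(423352, Rational(1, 2)) = Mul(2, Pow(105838, Rational(1, 2)))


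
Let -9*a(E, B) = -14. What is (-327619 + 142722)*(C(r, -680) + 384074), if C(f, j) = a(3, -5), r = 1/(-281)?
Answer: -639129761960/9 ≈ -7.1014e+10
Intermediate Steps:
r = -1/281 ≈ -0.0035587
a(E, B) = 14/9 (a(E, B) = -1/9*(-14) = 14/9)
C(f, j) = 14/9
(-327619 + 142722)*(C(r, -680) + 384074) = (-327619 + 142722)*(14/9 + 384074) = -184897*3456680/9 = -639129761960/9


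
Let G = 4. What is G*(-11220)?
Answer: -44880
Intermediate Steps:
G*(-11220) = 4*(-11220) = -44880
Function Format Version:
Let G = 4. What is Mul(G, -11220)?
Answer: -44880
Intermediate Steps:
Mul(G, -11220) = Mul(4, -11220) = -44880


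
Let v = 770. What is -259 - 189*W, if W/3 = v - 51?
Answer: -407932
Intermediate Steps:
W = 2157 (W = 3*(770 - 51) = 3*719 = 2157)
-259 - 189*W = -259 - 189*2157 = -259 - 407673 = -407932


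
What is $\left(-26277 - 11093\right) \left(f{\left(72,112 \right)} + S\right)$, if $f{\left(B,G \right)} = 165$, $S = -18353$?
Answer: $679685560$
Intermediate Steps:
$\left(-26277 - 11093\right) \left(f{\left(72,112 \right)} + S\right) = \left(-26277 - 11093\right) \left(165 - 18353\right) = \left(-37370\right) \left(-18188\right) = 679685560$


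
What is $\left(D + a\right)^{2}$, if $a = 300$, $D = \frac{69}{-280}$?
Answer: $\frac{7044412761}{78400} \approx 89852.0$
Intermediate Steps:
$D = - \frac{69}{280}$ ($D = 69 \left(- \frac{1}{280}\right) = - \frac{69}{280} \approx -0.24643$)
$\left(D + a\right)^{2} = \left(- \frac{69}{280} + 300\right)^{2} = \left(\frac{83931}{280}\right)^{2} = \frac{7044412761}{78400}$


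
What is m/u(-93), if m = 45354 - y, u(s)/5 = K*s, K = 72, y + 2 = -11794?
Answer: -635/372 ≈ -1.7070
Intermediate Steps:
y = -11796 (y = -2 - 11794 = -11796)
u(s) = 360*s (u(s) = 5*(72*s) = 360*s)
m = 57150 (m = 45354 - 1*(-11796) = 45354 + 11796 = 57150)
m/u(-93) = 57150/((360*(-93))) = 57150/(-33480) = 57150*(-1/33480) = -635/372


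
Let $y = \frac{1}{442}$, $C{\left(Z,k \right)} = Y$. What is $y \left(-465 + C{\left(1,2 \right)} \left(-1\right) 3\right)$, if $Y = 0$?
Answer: $- \frac{465}{442} \approx -1.052$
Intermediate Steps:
$C{\left(Z,k \right)} = 0$
$y = \frac{1}{442} \approx 0.0022624$
$y \left(-465 + C{\left(1,2 \right)} \left(-1\right) 3\right) = \frac{-465 + 0 \left(-1\right) 3}{442} = \frac{-465 + 0 \cdot 3}{442} = \frac{-465 + 0}{442} = \frac{1}{442} \left(-465\right) = - \frac{465}{442}$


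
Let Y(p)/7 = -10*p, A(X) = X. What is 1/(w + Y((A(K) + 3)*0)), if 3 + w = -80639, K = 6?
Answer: -1/80642 ≈ -1.2400e-5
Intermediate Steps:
w = -80642 (w = -3 - 80639 = -80642)
Y(p) = -70*p (Y(p) = 7*(-10*p) = -70*p)
1/(w + Y((A(K) + 3)*0)) = 1/(-80642 - 70*(6 + 3)*0) = 1/(-80642 - 630*0) = 1/(-80642 - 70*0) = 1/(-80642 + 0) = 1/(-80642) = -1/80642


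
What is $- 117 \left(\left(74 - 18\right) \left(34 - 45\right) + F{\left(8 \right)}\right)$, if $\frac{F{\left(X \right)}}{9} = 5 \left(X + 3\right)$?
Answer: $14157$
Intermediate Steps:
$F{\left(X \right)} = 135 + 45 X$ ($F{\left(X \right)} = 9 \cdot 5 \left(X + 3\right) = 9 \cdot 5 \left(3 + X\right) = 9 \left(15 + 5 X\right) = 135 + 45 X$)
$- 117 \left(\left(74 - 18\right) \left(34 - 45\right) + F{\left(8 \right)}\right) = - 117 \left(\left(74 - 18\right) \left(34 - 45\right) + \left(135 + 45 \cdot 8\right)\right) = - 117 \left(56 \left(34 - 45\right) + \left(135 + 360\right)\right) = - 117 \left(56 \left(-11\right) + 495\right) = - 117 \left(-616 + 495\right) = \left(-117\right) \left(-121\right) = 14157$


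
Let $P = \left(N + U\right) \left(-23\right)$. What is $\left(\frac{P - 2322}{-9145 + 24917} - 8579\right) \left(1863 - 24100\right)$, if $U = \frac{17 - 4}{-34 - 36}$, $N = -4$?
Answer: $\frac{210622525587757}{1104040} \approx 1.9077 \cdot 10^{8}$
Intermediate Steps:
$U = - \frac{13}{70}$ ($U = \frac{13}{-70} = 13 \left(- \frac{1}{70}\right) = - \frac{13}{70} \approx -0.18571$)
$P = \frac{6739}{70}$ ($P = \left(-4 - \frac{13}{70}\right) \left(-23\right) = \left(- \frac{293}{70}\right) \left(-23\right) = \frac{6739}{70} \approx 96.271$)
$\left(\frac{P - 2322}{-9145 + 24917} - 8579\right) \left(1863 - 24100\right) = \left(\frac{\frac{6739}{70} - 2322}{-9145 + 24917} - 8579\right) \left(1863 - 24100\right) = \left(- \frac{155801}{70 \cdot 15772} - 8579\right) \left(-22237\right) = \left(\left(- \frac{155801}{70}\right) \frac{1}{15772} - 8579\right) \left(-22237\right) = \left(- \frac{155801}{1104040} - 8579\right) \left(-22237\right) = \left(- \frac{9471714961}{1104040}\right) \left(-22237\right) = \frac{210622525587757}{1104040}$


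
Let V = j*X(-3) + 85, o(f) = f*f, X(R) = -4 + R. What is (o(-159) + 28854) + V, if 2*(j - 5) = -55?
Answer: 108755/2 ≈ 54378.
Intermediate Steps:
j = -45/2 (j = 5 + (½)*(-55) = 5 - 55/2 = -45/2 ≈ -22.500)
o(f) = f²
V = 485/2 (V = -45*(-4 - 3)/2 + 85 = -45/2*(-7) + 85 = 315/2 + 85 = 485/2 ≈ 242.50)
(o(-159) + 28854) + V = ((-159)² + 28854) + 485/2 = (25281 + 28854) + 485/2 = 54135 + 485/2 = 108755/2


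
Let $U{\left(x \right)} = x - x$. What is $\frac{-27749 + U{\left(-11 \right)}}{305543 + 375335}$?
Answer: $- \frac{27749}{680878} \approx -0.040755$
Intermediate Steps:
$U{\left(x \right)} = 0$
$\frac{-27749 + U{\left(-11 \right)}}{305543 + 375335} = \frac{-27749 + 0}{305543 + 375335} = - \frac{27749}{680878}$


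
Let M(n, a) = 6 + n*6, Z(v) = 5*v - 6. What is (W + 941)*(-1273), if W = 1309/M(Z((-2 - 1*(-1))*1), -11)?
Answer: -70207223/60 ≈ -1.1701e+6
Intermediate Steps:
Z(v) = -6 + 5*v
M(n, a) = 6 + 6*n
W = -1309/60 (W = 1309/(6 + 6*(-6 + 5*((-2 - 1*(-1))*1))) = 1309/(6 + 6*(-6 + 5*((-2 + 1)*1))) = 1309/(6 + 6*(-6 + 5*(-1*1))) = 1309/(6 + 6*(-6 + 5*(-1))) = 1309/(6 + 6*(-6 - 5)) = 1309/(6 + 6*(-11)) = 1309/(6 - 66) = 1309/(-60) = 1309*(-1/60) = -1309/60 ≈ -21.817)
(W + 941)*(-1273) = (-1309/60 + 941)*(-1273) = (55151/60)*(-1273) = -70207223/60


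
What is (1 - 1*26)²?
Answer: 625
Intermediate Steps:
(1 - 1*26)² = (1 - 26)² = (-25)² = 625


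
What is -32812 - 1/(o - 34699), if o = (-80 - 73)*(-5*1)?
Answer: -1113442407/33934 ≈ -32812.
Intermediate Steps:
o = 765 (o = -153*(-5) = 765)
-32812 - 1/(o - 34699) = -32812 - 1/(765 - 34699) = -32812 - 1/(-33934) = -32812 - 1*(-1/33934) = -32812 + 1/33934 = -1113442407/33934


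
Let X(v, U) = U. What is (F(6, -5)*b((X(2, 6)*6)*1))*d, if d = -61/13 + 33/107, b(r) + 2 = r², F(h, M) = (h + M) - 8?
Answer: 55235684/1391 ≈ 39709.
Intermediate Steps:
F(h, M) = -8 + M + h (F(h, M) = (M + h) - 8 = -8 + M + h)
b(r) = -2 + r²
d = -6098/1391 (d = -61*1/13 + 33*(1/107) = -61/13 + 33/107 = -6098/1391 ≈ -4.3839)
(F(6, -5)*b((X(2, 6)*6)*1))*d = ((-8 - 5 + 6)*(-2 + ((6*6)*1)²))*(-6098/1391) = -7*(-2 + (36*1)²)*(-6098/1391) = -7*(-2 + 36²)*(-6098/1391) = -7*(-2 + 1296)*(-6098/1391) = -7*1294*(-6098/1391) = -9058*(-6098/1391) = 55235684/1391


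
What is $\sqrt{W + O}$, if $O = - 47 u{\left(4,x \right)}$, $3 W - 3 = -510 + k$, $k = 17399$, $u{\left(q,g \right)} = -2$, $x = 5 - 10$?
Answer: $\frac{\sqrt{51522}}{3} \approx 75.661$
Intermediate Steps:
$x = -5$ ($x = 5 - 10 = -5$)
$W = \frac{16892}{3}$ ($W = 1 + \frac{-510 + 17399}{3} = 1 + \frac{1}{3} \cdot 16889 = 1 + \frac{16889}{3} = \frac{16892}{3} \approx 5630.7$)
$O = 94$ ($O = \left(-47\right) \left(-2\right) = 94$)
$\sqrt{W + O} = \sqrt{\frac{16892}{3} + 94} = \sqrt{\frac{17174}{3}} = \frac{\sqrt{51522}}{3}$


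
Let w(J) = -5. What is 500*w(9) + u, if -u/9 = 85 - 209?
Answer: -1384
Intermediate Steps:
u = 1116 (u = -9*(85 - 209) = -9*(-124) = 1116)
500*w(9) + u = 500*(-5) + 1116 = -2500 + 1116 = -1384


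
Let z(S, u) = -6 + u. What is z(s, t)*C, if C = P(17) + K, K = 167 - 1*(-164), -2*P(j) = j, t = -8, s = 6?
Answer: -4515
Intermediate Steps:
P(j) = -j/2
K = 331 (K = 167 + 164 = 331)
C = 645/2 (C = -½*17 + 331 = -17/2 + 331 = 645/2 ≈ 322.50)
z(s, t)*C = (-6 - 8)*(645/2) = -14*645/2 = -4515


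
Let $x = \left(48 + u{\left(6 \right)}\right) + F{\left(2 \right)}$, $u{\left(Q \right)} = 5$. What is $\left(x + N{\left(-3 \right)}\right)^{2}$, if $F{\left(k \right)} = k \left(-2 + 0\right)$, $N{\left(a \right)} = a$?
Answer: $2116$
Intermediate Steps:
$F{\left(k \right)} = - 2 k$ ($F{\left(k \right)} = k \left(-2\right) = - 2 k$)
$x = 49$ ($x = \left(48 + 5\right) - 4 = 53 - 4 = 49$)
$\left(x + N{\left(-3 \right)}\right)^{2} = \left(49 - 3\right)^{2} = 46^{2} = 2116$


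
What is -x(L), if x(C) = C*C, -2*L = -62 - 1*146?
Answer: -10816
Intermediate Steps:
L = 104 (L = -(-62 - 1*146)/2 = -(-62 - 146)/2 = -½*(-208) = 104)
x(C) = C²
-x(L) = -1*104² = -1*10816 = -10816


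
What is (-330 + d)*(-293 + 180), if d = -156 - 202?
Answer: 77744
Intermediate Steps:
d = -358
(-330 + d)*(-293 + 180) = (-330 - 358)*(-293 + 180) = -688*(-113) = 77744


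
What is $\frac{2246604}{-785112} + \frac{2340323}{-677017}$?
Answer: $- \frac{279867064287}{44294514242} \approx -6.3183$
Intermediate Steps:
$\frac{2246604}{-785112} + \frac{2340323}{-677017} = 2246604 \left(- \frac{1}{785112}\right) + 2340323 \left(- \frac{1}{677017}\right) = - \frac{187217}{65426} - \frac{2340323}{677017} = - \frac{279867064287}{44294514242}$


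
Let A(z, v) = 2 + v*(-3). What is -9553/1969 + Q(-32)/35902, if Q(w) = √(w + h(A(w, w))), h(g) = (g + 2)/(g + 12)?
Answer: -9553/1969 + 3*I*√418/394922 ≈ -4.8517 + 0.00015531*I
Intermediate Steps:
A(z, v) = 2 - 3*v
h(g) = (2 + g)/(12 + g)
Q(w) = √(w + (4 - 3*w)/(14 - 3*w)) (Q(w) = √(w + (2 + (2 - 3*w))/(12 + (2 - 3*w))) = √(w + (4 - 3*w)/(14 - 3*w)))
-9553/1969 + Q(-32)/35902 = -9553/1969 + √((-4 - 11*(-32) + 3*(-32)²)/(-14 + 3*(-32)))/35902 = -9553*1/1969 + √((-4 + 352 + 3*1024)/(-14 - 96))*(1/35902) = -9553/1969 + √((-4 + 352 + 3072)/(-110))*(1/35902) = -9553/1969 + √(-1/110*3420)*(1/35902) = -9553/1969 + √(-342/11)*(1/35902) = -9553/1969 + (3*I*√418/11)*(1/35902) = -9553/1969 + 3*I*√418/394922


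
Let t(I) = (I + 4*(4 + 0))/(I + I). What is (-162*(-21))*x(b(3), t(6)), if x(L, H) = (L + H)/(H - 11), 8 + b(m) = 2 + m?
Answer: 23814/55 ≈ 432.98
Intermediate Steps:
b(m) = -6 + m (b(m) = -8 + (2 + m) = -6 + m)
t(I) = (16 + I)/(2*I) (t(I) = (I + 4*4)/((2*I)) = (I + 16)*(1/(2*I)) = (16 + I)*(1/(2*I)) = (16 + I)/(2*I))
x(L, H) = (H + L)/(-11 + H)
(-162*(-21))*x(b(3), t(6)) = (-162*(-21))*(((½)*(16 + 6)/6 + (-6 + 3))/(-11 + (½)*(16 + 6)/6)) = 3402*(((½)*(⅙)*22 - 3)/(-11 + (½)*(⅙)*22)) = 3402*((11/6 - 3)/(-11 + 11/6)) = 3402*(-7/6/(-55/6)) = 3402*(-6/55*(-7/6)) = 3402*(7/55) = 23814/55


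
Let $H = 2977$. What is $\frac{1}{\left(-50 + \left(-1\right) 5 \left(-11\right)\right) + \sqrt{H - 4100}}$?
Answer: $\frac{5}{1148} - \frac{i \sqrt{1123}}{1148} \approx 0.0043554 - 0.029191 i$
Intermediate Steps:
$\frac{1}{\left(-50 + \left(-1\right) 5 \left(-11\right)\right) + \sqrt{H - 4100}} = \frac{1}{\left(-50 + \left(-1\right) 5 \left(-11\right)\right) + \sqrt{2977 - 4100}} = \frac{1}{\left(-50 - -55\right) + \sqrt{-1123}} = \frac{1}{\left(-50 + 55\right) + i \sqrt{1123}} = \frac{1}{5 + i \sqrt{1123}}$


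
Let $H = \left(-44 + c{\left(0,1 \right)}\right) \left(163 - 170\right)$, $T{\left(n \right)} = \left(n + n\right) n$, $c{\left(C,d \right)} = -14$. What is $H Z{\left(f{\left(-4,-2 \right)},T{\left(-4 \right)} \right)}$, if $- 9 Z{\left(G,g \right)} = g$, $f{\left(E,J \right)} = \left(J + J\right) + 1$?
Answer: $- \frac{12992}{9} \approx -1443.6$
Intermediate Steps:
$T{\left(n \right)} = 2 n^{2}$ ($T{\left(n \right)} = 2 n n = 2 n^{2}$)
$f{\left(E,J \right)} = 1 + 2 J$ ($f{\left(E,J \right)} = 2 J + 1 = 1 + 2 J$)
$Z{\left(G,g \right)} = - \frac{g}{9}$
$H = 406$ ($H = \left(-44 - 14\right) \left(163 - 170\right) = \left(-58\right) \left(-7\right) = 406$)
$H Z{\left(f{\left(-4,-2 \right)},T{\left(-4 \right)} \right)} = 406 \left(- \frac{2 \left(-4\right)^{2}}{9}\right) = 406 \left(- \frac{2 \cdot 16}{9}\right) = 406 \left(\left(- \frac{1}{9}\right) 32\right) = 406 \left(- \frac{32}{9}\right) = - \frac{12992}{9}$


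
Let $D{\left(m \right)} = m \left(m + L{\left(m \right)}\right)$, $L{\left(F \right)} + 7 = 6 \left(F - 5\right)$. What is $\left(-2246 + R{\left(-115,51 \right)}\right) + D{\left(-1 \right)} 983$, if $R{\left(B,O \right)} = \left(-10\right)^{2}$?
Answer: $41106$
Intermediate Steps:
$R{\left(B,O \right)} = 100$
$L{\left(F \right)} = -37 + 6 F$ ($L{\left(F \right)} = -7 + 6 \left(F - 5\right) = -7 + 6 \left(-5 + F\right) = -7 + \left(-30 + 6 F\right) = -37 + 6 F$)
$D{\left(m \right)} = m \left(-37 + 7 m\right)$ ($D{\left(m \right)} = m \left(m + \left(-37 + 6 m\right)\right) = m \left(-37 + 7 m\right)$)
$\left(-2246 + R{\left(-115,51 \right)}\right) + D{\left(-1 \right)} 983 = \left(-2246 + 100\right) + - (-37 + 7 \left(-1\right)) 983 = -2146 + - (-37 - 7) 983 = -2146 + \left(-1\right) \left(-44\right) 983 = -2146 + 44 \cdot 983 = -2146 + 43252 = 41106$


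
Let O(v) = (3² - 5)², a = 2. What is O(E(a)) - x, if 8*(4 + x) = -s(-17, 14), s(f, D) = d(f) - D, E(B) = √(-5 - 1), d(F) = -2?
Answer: 18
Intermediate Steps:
E(B) = I*√6 (E(B) = √(-6) = I*√6)
s(f, D) = -2 - D
O(v) = 16 (O(v) = (9 - 5)² = 4² = 16)
x = -2 (x = -4 + (-(-2 - 1*14))/8 = -4 + (-(-2 - 14))/8 = -4 + (-1*(-16))/8 = -4 + (⅛)*16 = -4 + 2 = -2)
O(E(a)) - x = 16 - 1*(-2) = 16 + 2 = 18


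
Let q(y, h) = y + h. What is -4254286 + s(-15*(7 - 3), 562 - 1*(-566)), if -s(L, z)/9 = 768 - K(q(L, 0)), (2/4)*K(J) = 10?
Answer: -4261018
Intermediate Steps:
q(y, h) = h + y
K(J) = 20 (K(J) = 2*10 = 20)
s(L, z) = -6732 (s(L, z) = -9*(768 - 1*20) = -9*(768 - 20) = -9*748 = -6732)
-4254286 + s(-15*(7 - 3), 562 - 1*(-566)) = -4254286 - 6732 = -4261018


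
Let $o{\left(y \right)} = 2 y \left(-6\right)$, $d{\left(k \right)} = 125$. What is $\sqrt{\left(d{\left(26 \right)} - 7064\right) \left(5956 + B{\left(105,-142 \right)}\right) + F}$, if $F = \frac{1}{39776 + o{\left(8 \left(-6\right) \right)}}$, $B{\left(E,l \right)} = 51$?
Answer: $\frac{i \sqrt{4241941418322790}}{10088} \approx 6456.2 i$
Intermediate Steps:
$o{\left(y \right)} = - 12 y$
$F = \frac{1}{40352}$ ($F = \frac{1}{39776 - 12 \cdot 8 \left(-6\right)} = \frac{1}{39776 - -576} = \frac{1}{39776 + 576} = \frac{1}{40352} \approx 2.4782 \cdot 10^{-5}$)
$\sqrt{\left(d{\left(26 \right)} - 7064\right) \left(5956 + B{\left(105,-142 \right)}\right) + F} = \sqrt{\left(125 - 7064\right) \left(5956 + 51\right) + \frac{1}{40352}} = \sqrt{\left(-6939\right) 6007 + \frac{1}{40352}} = \sqrt{-41682573 + \frac{1}{40352}} = \sqrt{- \frac{1681975185695}{40352}} = \frac{i \sqrt{4241941418322790}}{10088}$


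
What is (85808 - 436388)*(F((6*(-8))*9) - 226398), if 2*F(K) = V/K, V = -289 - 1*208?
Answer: 5714669460625/72 ≈ 7.9370e+10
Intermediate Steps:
V = -497 (V = -289 - 208 = -497)
F(K) = -497/(2*K) (F(K) = (-497/K)/2 = -497/(2*K))
(85808 - 436388)*(F((6*(-8))*9) - 226398) = (85808 - 436388)*(-497/(2*((6*(-8))*9)) - 226398) = -350580*(-497/(2*((-48*9))) - 226398) = -350580*(-497/2/(-432) - 226398) = -350580*(-497/2*(-1/432) - 226398) = -350580*(497/864 - 226398) = -350580*(-195607375/864) = 5714669460625/72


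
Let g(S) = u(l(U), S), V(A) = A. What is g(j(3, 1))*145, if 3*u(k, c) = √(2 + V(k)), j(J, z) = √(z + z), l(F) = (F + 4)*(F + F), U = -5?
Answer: 290*√3/3 ≈ 167.43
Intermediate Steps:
l(F) = 2*F*(4 + F) (l(F) = (4 + F)*(2*F) = 2*F*(4 + F))
j(J, z) = √2*√z (j(J, z) = √(2*z) = √2*√z)
u(k, c) = √(2 + k)/3
g(S) = 2*√3/3 (g(S) = √(2 + 2*(-5)*(4 - 5))/3 = √(2 + 2*(-5)*(-1))/3 = √(2 + 10)/3 = √12/3 = (2*√3)/3 = 2*√3/3)
g(j(3, 1))*145 = (2*√3/3)*145 = 290*√3/3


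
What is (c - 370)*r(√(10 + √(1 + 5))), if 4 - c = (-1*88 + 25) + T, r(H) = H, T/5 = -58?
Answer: -13*√(10 + √6) ≈ -45.869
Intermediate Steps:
T = -290 (T = 5*(-58) = -290)
c = 357 (c = 4 - ((-1*88 + 25) - 290) = 4 - ((-88 + 25) - 290) = 4 - (-63 - 290) = 4 - 1*(-353) = 4 + 353 = 357)
(c - 370)*r(√(10 + √(1 + 5))) = (357 - 370)*√(10 + √(1 + 5)) = -13*√(10 + √6)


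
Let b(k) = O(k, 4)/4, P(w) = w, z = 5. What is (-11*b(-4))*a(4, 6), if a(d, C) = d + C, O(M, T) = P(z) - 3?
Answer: -55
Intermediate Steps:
O(M, T) = 2 (O(M, T) = 5 - 3 = 2)
a(d, C) = C + d
b(k) = ½ (b(k) = 2/4 = 2*(¼) = ½)
(-11*b(-4))*a(4, 6) = (-11*½)*(6 + 4) = -11/2*10 = -55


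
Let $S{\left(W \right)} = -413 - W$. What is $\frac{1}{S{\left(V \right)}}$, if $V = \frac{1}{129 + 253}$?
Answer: $- \frac{382}{157767} \approx -0.0024213$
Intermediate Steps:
$V = \frac{1}{382} \approx 0.0026178$
$\frac{1}{S{\left(V \right)}} = \frac{1}{-413 - \frac{1}{382}} = \frac{1}{- \frac{157767}{382}} = - \frac{382}{157767}$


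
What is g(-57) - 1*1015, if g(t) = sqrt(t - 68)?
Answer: -1015 + 5*I*sqrt(5) ≈ -1015.0 + 11.18*I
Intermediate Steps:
g(t) = sqrt(-68 + t)
g(-57) - 1*1015 = sqrt(-68 - 57) - 1*1015 = sqrt(-125) - 1015 = 5*I*sqrt(5) - 1015 = -1015 + 5*I*sqrt(5)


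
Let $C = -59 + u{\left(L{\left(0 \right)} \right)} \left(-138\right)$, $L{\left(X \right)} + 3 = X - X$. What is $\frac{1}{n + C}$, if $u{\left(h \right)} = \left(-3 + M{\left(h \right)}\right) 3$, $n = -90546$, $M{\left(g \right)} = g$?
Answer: $- \frac{1}{88121} \approx -1.1348 \cdot 10^{-5}$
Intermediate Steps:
$L{\left(X \right)} = -3$ ($L{\left(X \right)} = -3 + \left(X - X\right) = -3 + 0 = -3$)
$u{\left(h \right)} = -9 + 3 h$ ($u{\left(h \right)} = \left(-3 + h\right) 3 = -9 + 3 h$)
$C = 2425$ ($C = -59 + \left(-9 + 3 \left(-3\right)\right) \left(-138\right) = -59 + \left(-9 - 9\right) \left(-138\right) = -59 - -2484 = -59 + 2484 = 2425$)
$\frac{1}{n + C} = \frac{1}{-90546 + 2425} = \frac{1}{-88121} = - \frac{1}{88121}$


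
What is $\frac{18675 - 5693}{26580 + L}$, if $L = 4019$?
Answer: $\frac{12982}{30599} \approx 0.42426$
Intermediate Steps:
$\frac{18675 - 5693}{26580 + L} = \frac{18675 - 5693}{26580 + 4019} = \frac{12982}{30599}$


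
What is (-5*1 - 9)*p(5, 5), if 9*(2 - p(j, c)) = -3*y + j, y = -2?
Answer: -98/9 ≈ -10.889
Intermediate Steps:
p(j, c) = 4/3 - j/9 (p(j, c) = 2 - (-3*(-2) + j)/9 = 2 - (6 + j)/9 = 2 + (-2/3 - j/9) = 4/3 - j/9)
(-5*1 - 9)*p(5, 5) = (-5*1 - 9)*(4/3 - 1/9*5) = (-5 - 9)*(4/3 - 5/9) = -14*7/9 = -98/9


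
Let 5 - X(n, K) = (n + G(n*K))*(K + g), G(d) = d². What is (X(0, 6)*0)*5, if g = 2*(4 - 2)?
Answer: 0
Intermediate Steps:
g = 4 (g = 2*2 = 4)
X(n, K) = 5 - (4 + K)*(n + K²*n²) (X(n, K) = 5 - (n + (n*K)²)*(K + 4) = 5 - (n + (K*n)²)*(4 + K) = 5 - (n + K²*n²)*(4 + K) = 5 - (4 + K)*(n + K²*n²))
(X(0, 6)*0)*5 = ((5 - 4*0 - 1*6*0 - 1*6³*0² - 4*6²*0²)*0)*5 = ((5 + 0 + 0 - 1*216*0 - 4*36*0)*0)*5 = ((5 + 0 + 0 + 0 + 0)*0)*5 = (5*0)*5 = 0*5 = 0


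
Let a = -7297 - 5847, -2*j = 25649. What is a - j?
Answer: -639/2 ≈ -319.50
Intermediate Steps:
j = -25649/2 (j = -½*25649 = -25649/2 ≈ -12825.)
a = -13144
a - j = -13144 - 1*(-25649/2) = -13144 + 25649/2 = -639/2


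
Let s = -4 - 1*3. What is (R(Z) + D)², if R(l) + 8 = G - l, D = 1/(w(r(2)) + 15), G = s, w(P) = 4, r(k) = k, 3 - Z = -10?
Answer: 281961/361 ≈ 781.06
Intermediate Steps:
Z = 13 (Z = 3 - 1*(-10) = 3 + 10 = 13)
s = -7 (s = -4 - 3 = -7)
G = -7
D = 1/19 (D = 1/(4 + 15) = 1/19 ≈ 0.052632)
R(l) = -15 - l (R(l) = -8 + (-7 - l) = -15 - l)
(R(Z) + D)² = ((-15 - 1*13) + 1/19)² = ((-15 - 13) + 1/19)² = (-28 + 1/19)² = (-531/19)² = 281961/361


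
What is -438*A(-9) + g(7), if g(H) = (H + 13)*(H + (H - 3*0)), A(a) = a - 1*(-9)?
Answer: 280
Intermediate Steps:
A(a) = 9 + a (A(a) = a + 9 = 9 + a)
g(H) = 2*H*(13 + H) (g(H) = (13 + H)*(H + (H + 0)) = (13 + H)*(H + H) = (13 + H)*(2*H) = 2*H*(13 + H))
-438*A(-9) + g(7) = -438*(9 - 9) + 2*7*(13 + 7) = -438*0 + 2*7*20 = 0 + 280 = 280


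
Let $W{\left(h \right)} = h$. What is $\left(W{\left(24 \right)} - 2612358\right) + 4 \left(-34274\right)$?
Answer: $-2749430$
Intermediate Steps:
$\left(W{\left(24 \right)} - 2612358\right) + 4 \left(-34274\right) = \left(24 - 2612358\right) + 4 \left(-34274\right) = -2612334 - 137096 = -2749430$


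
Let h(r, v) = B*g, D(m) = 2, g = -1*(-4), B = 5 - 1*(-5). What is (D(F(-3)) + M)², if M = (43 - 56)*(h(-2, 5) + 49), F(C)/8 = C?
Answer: 1334025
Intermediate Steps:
B = 10 (B = 5 + 5 = 10)
F(C) = 8*C
g = 4
h(r, v) = 40 (h(r, v) = 10*4 = 40)
M = -1157 (M = (43 - 56)*(40 + 49) = -13*89 = -1157)
(D(F(-3)) + M)² = (2 - 1157)² = (-1155)² = 1334025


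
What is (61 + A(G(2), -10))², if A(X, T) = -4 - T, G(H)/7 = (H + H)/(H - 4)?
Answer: 4489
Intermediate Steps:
G(H) = 14*H/(-4 + H) (G(H) = 7*((H + H)/(H - 4)) = 7*((2*H)/(-4 + H)) = 7*(2*H/(-4 + H)) = 14*H/(-4 + H))
(61 + A(G(2), -10))² = (61 + (-4 - 1*(-10)))² = (61 + (-4 + 10))² = (61 + 6)² = 67² = 4489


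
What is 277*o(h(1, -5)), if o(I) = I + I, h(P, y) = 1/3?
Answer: 554/3 ≈ 184.67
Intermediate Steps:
h(P, y) = ⅓
o(I) = 2*I
277*o(h(1, -5)) = 277*(2*(⅓)) = 277*(⅔) = 554/3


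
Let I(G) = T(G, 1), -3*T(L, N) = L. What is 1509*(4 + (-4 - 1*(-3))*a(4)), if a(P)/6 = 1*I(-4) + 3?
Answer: -33198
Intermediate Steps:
T(L, N) = -L/3
I(G) = -G/3
a(P) = 26 (a(P) = 6*(1*(-⅓*(-4)) + 3) = 6*(1*(4/3) + 3) = 6*(4/3 + 3) = 6*(13/3) = 26)
1509*(4 + (-4 - 1*(-3))*a(4)) = 1509*(4 + (-4 - 1*(-3))*26) = 1509*(4 + (-4 + 3)*26) = 1509*(4 - 1*26) = 1509*(4 - 26) = 1509*(-22) = -33198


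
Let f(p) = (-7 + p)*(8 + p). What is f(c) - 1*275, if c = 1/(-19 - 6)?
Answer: -206899/625 ≈ -331.04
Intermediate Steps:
c = -1/25 (c = 1/(-25) = -1/25 ≈ -0.040000)
f(c) - 1*275 = (-56 - 1/25 + (-1/25)**2) - 1*275 = (-56 - 1/25 + 1/625) - 275 = -35024/625 - 275 = -206899/625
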